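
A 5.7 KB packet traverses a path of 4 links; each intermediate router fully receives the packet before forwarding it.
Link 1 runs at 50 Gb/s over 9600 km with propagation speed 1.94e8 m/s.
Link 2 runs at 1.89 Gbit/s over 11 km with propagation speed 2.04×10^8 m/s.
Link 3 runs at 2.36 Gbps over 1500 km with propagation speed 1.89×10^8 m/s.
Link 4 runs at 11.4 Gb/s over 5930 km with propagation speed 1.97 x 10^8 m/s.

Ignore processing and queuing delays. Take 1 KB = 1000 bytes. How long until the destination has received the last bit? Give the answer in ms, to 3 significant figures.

87.6 ms

L = 45600 bits.
Transmission delays (L/R per hop): 0.000912, 0.024127, 0.019322, 0.004 ms; sum = 0.048361 ms.
Propagation delays (d/s per hop): 49.4845, 0.0539216, 7.93651, 30.1015 ms; sum = 87.5765 ms.
End-to-end = 87.6 ms.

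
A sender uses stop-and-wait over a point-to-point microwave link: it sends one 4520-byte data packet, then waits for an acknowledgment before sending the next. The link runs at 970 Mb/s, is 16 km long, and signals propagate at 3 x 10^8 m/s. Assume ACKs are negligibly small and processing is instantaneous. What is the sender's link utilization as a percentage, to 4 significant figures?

25.90 %

t_tx = L/R = 36160/970000000 = 3.72784e-05 s.
t_prop = 16000/300000000 = 5.33333e-05 s; RTT = 0.000106667 s.
Cycle = t_tx + RTT = 0.000143945 s.
Utilization = t_tx / cycle = 3.72784e-05/0.000143945 = 25.90 %.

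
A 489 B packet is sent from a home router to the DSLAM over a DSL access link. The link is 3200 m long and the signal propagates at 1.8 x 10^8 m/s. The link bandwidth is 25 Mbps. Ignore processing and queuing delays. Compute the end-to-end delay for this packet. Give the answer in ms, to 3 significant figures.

L = 489 × 8 = 3912 bits.
Transmission delay = L/R = 3912 / 25000000 = 0.15648 ms.
Propagation delay = d/s = 3200 m / 180000000 m/s = 0.0177778 ms.
Total = 0.174 ms.

0.174 ms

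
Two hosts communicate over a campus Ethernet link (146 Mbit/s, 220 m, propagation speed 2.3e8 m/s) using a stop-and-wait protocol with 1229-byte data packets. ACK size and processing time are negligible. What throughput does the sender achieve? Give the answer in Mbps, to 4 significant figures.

142.0 Mbps

t_tx = L/R = 9832/146000000 = 6.73425e-05 s.
t_prop = 220/2.3e+08 = 9.56522e-07 s; RTT = 1.91304e-06 s.
Cycle = t_tx + RTT = 6.92555e-05 s.
Throughput = L / cycle = 9832 / 6.92555e-05 = 142.0 Mbps.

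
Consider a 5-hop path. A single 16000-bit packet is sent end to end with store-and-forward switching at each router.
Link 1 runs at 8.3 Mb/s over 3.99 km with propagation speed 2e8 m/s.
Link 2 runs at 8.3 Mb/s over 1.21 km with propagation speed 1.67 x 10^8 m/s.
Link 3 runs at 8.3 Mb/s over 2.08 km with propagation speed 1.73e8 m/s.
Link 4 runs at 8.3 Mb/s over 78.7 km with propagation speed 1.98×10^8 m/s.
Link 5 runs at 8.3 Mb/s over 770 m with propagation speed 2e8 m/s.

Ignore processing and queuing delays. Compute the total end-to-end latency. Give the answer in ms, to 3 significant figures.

Transmission delay per hop = L/R = 16000/8.3e+06 = 1.92771 ms; 5 hops → 9.63855 ms.
Propagation delays (d/s per hop): 0.01995, 0.00724551, 0.0120231, 0.397475, 0.00385 ms; sum = 0.440543 ms.
End-to-end = 10.1 ms.

10.1 ms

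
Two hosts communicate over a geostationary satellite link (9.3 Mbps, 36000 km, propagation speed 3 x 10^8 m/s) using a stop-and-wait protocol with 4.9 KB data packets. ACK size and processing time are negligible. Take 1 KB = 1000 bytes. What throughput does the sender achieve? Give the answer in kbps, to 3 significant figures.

t_tx = L/R = 39200/9300000 = 0.00421505 s.
t_prop = 36000000/300000000 = 0.12 s; RTT = 0.24 s.
Cycle = t_tx + RTT = 0.244215 s.
Throughput = L / cycle = 39200 / 0.244215 = 161 kbps.

161 kbps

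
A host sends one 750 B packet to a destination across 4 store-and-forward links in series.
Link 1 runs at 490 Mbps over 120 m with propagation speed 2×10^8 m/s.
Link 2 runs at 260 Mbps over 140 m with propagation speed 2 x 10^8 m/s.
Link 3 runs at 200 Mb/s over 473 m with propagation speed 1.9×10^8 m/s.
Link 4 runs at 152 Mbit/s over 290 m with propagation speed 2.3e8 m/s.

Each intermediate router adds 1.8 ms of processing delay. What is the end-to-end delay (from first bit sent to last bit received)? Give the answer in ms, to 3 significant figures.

L = 750 × 8 = 6000 bits.
Transmission delays (L/R per hop): 0.0122449, 0.0230769, 0.03, 0.0394737 ms; sum = 0.104796 ms.
Propagation delays (d/s per hop): 0.0006, 0.0007, 0.00248947, 0.00126087 ms; sum = 0.00505034 ms.
Processing at 3 router(s): 3 × 1.8 ms = 5.4 ms.
End-to-end = 5.51 ms.

5.51 ms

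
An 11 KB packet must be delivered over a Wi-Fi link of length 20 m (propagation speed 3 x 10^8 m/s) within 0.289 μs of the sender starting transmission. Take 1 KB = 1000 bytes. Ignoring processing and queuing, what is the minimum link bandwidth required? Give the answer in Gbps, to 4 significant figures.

395.8 Gbps

L = 88000 bits.
Propagation delay = 20 / 300000000 = 0.0666667 μs.
Transmission budget = 0.289 − 0.0666667 = 0.222333 μs.
R ≥ L / t_tx = 88000 bits / 2.22333e-07 s = 395.8 Gbps.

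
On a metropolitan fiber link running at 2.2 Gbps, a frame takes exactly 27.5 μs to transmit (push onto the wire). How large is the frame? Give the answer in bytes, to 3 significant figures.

L = R × t_tx = 2200000000 b/s × 2.75e-05 s = 60500 bits.
In bytes: 60500 / 8 = 7560 bytes.

7560 bytes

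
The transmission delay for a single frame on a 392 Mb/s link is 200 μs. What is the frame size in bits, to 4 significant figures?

78400 bits

L = R × t_tx = 392000000 b/s × 0.0002 s = 78400 bits.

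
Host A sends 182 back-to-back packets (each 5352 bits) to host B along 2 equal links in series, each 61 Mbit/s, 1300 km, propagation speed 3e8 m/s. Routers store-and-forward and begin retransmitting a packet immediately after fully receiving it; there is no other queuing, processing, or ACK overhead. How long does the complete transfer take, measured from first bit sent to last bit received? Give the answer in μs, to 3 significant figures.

Per-hop transmission t_tx = L/R = 5352/61000000 = 87.7377 μs.
Per-hop propagation t_prop = 1300000/300000000 = 4333.33 μs.
Pipeline fill: first packet needs 2·t_tx to clear all hops; remaining 181 packets each add one t_tx.
Total = (2+182-1)·t_tx + 2·t_prop = 183·87.7377 + 2·4333.33 = 24700 μs.

24700 μs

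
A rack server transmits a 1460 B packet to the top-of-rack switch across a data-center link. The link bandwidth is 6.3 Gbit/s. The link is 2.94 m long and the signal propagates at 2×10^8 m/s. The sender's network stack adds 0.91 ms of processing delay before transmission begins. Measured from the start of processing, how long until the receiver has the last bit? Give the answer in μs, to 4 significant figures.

911.9 μs

L = 1460 × 8 = 11680 bits.
Transmission delay = L/R = 11680 / 6300000000 = 1.85397 μs.
Propagation delay = d/s = 2.94 m / 200000000 m/s = 0.0147 μs.
Plus processing delay 0.91 ms = 910 μs.
Total = 911.9 μs.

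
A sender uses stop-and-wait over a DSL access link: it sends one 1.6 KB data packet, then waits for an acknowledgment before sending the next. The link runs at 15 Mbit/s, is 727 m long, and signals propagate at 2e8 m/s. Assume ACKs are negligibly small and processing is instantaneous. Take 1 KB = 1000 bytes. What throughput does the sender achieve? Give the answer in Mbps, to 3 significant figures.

14.9 Mbps

t_tx = L/R = 12800/15000000 = 0.000853333 s.
t_prop = 727/200000000 = 3.635e-06 s; RTT = 7.27e-06 s.
Cycle = t_tx + RTT = 0.000860603 s.
Throughput = L / cycle = 12800 / 0.000860603 = 14.9 Mbps.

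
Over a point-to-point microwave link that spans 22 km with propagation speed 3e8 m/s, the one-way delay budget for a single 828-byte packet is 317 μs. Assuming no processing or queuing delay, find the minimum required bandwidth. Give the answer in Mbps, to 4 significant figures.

L = 6624 bits.
Propagation delay = 22000 / 300000000 = 73.3333 μs.
Transmission budget = 317 − 73.3333 = 243.667 μs.
R ≥ L / t_tx = 6624 bits / 0.000243667 s = 27.18 Mbps.

27.18 Mbps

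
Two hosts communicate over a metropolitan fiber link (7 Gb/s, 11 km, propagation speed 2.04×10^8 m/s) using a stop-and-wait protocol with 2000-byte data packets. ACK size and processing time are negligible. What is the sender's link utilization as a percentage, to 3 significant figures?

2.08 %

t_tx = L/R = 16000/7000000000 = 2.28571e-06 s.
t_prop = 11000/204000000 = 5.39216e-05 s; RTT = 0.000107843 s.
Cycle = t_tx + RTT = 0.000110129 s.
Utilization = t_tx / cycle = 2.28571e-06/0.000110129 = 2.08 %.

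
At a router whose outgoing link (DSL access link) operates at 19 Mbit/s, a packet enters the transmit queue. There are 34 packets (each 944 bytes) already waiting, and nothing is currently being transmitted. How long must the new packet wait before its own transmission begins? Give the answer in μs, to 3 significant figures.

13500 μs

Each queued packet: L/R = 7552/19000000 = 397.474 μs.
34 queued → 13514.1 μs.
Queuing delay = 13500 μs.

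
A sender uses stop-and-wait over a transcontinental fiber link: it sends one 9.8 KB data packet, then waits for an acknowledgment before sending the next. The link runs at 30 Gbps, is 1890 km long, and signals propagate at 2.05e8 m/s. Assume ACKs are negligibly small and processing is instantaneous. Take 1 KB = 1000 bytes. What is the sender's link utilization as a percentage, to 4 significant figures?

t_tx = L/R = 78400/30000000000 = 2.61333e-06 s.
t_prop = 1890000/2.05e+08 = 0.00921951 s; RTT = 0.018439 s.
Cycle = t_tx + RTT = 0.0184416 s.
Utilization = t_tx / cycle = 2.61333e-06/0.0184416 = 0.01417 %.

0.01417 %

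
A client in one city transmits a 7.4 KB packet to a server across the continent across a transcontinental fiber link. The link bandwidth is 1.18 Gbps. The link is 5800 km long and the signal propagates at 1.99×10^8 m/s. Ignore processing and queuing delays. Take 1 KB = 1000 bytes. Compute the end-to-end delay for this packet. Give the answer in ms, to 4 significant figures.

L = 59200 bits.
Transmission delay = L/R = 59200 / 1180000000 = 0.0501695 ms.
Propagation delay = d/s = 5800000 m / 199000000 m/s = 29.1457 ms.
Total = 29.20 ms.

29.20 ms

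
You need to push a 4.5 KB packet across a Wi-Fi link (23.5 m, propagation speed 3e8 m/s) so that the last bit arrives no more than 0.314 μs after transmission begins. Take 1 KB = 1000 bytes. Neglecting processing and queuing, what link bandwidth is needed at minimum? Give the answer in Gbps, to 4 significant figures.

152.8 Gbps

L = 36000 bits.
Propagation delay = 23.5 / 300000000 = 0.0783333 μs.
Transmission budget = 0.314 − 0.0783333 = 0.235667 μs.
R ≥ L / t_tx = 36000 bits / 2.35667e-07 s = 152.8 Gbps.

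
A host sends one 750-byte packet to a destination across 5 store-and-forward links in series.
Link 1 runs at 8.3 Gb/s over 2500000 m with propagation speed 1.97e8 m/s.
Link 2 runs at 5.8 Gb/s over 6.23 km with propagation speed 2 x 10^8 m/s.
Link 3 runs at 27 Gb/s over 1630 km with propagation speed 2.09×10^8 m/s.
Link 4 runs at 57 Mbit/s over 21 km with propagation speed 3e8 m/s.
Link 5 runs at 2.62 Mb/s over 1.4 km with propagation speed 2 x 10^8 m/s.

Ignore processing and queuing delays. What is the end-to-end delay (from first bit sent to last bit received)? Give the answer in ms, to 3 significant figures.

L = 750 × 8 = 6000 bits.
Transmission delays (L/R per hop): 0.000722892, 0.00103448, 0.000222222, 0.105263, 2.29008 ms; sum = 2.39732 ms.
Propagation delays (d/s per hop): 12.6904, 0.03115, 7.79904, 0.07, 0.007 ms; sum = 20.5975 ms.
End-to-end = 23.0 ms.

23.0 ms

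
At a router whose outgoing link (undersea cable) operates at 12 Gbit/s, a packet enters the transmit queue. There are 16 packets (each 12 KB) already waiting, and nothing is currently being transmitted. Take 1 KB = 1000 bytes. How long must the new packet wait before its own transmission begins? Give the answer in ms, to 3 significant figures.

Each queued packet: L/R = 96000/12000000000 = 0.008 ms.
16 queued → 0.128 ms.
Queuing delay = 0.128 ms.

0.128 ms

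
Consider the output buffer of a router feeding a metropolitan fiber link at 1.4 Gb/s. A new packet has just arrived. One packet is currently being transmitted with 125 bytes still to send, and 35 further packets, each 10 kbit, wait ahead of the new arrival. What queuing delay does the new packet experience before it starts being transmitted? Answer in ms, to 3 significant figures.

Each queued packet: L/R = 10000/1400000000 = 0.00714286 ms.
35 queued → 0.25 ms.
Plus remaining 1000 bits of current packet: 0.000714286 ms.
Queuing delay = 0.251 ms.

0.251 ms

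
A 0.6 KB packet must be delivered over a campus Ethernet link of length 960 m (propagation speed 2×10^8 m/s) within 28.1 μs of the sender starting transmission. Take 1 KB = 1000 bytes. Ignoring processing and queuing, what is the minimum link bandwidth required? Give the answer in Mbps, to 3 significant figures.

206 Mbps

L = 4800 bits.
Propagation delay = 960 / 200000000 = 4.8 μs.
Transmission budget = 28.1 − 4.8 = 23.3 μs.
R ≥ L / t_tx = 4800 bits / 2.33e-05 s = 206 Mbps.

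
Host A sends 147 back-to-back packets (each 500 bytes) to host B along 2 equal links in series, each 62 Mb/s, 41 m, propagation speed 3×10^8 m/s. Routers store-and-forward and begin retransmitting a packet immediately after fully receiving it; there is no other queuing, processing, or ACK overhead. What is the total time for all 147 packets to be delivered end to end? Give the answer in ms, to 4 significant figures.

9.549 ms

Per-hop transmission t_tx = L/R = 4000/62000000 = 0.0645161 ms.
Per-hop propagation t_prop = 41/300000000 = 0.000136667 ms.
Pipeline fill: first packet needs 2·t_tx to clear all hops; remaining 146 packets each add one t_tx.
Total = (2+147-1)·t_tx + 2·t_prop = 148·0.0645161 + 2·0.000136667 = 9.549 ms.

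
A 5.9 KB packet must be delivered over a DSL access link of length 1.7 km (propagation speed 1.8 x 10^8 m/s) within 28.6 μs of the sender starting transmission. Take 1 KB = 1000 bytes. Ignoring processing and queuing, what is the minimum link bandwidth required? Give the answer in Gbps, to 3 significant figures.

L = 47200 bits.
Propagation delay = 1700 / 180000000 = 9.44444 μs.
Transmission budget = 28.6 − 9.44444 = 19.1556 μs.
R ≥ L / t_tx = 47200 bits / 1.91556e-05 s = 2.46 Gbps.

2.46 Gbps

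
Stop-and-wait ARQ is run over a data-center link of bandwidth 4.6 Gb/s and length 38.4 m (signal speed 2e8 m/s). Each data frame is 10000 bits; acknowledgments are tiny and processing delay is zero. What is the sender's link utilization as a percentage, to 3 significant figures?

85.0 %

t_tx = L/R = 10000/4600000000 = 2.17391e-06 s.
t_prop = 38.4/200000000 = 1.92e-07 s; RTT = 3.84e-07 s.
Cycle = t_tx + RTT = 2.55791e-06 s.
Utilization = t_tx / cycle = 2.17391e-06/2.55791e-06 = 85.0 %.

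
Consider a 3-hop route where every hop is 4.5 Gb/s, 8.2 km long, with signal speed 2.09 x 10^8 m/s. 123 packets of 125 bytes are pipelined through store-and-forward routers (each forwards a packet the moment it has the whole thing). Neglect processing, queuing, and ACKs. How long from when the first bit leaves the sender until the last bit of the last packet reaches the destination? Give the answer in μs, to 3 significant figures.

Per-hop transmission t_tx = L/R = 1000/4500000000 = 0.222222 μs.
Per-hop propagation t_prop = 8200/209000000 = 39.2344 μs.
Pipeline fill: first packet needs 3·t_tx to clear all hops; remaining 122 packets each add one t_tx.
Total = (3+123-1)·t_tx + 3·t_prop = 125·0.222222 + 3·39.2344 = 145 μs.

145 μs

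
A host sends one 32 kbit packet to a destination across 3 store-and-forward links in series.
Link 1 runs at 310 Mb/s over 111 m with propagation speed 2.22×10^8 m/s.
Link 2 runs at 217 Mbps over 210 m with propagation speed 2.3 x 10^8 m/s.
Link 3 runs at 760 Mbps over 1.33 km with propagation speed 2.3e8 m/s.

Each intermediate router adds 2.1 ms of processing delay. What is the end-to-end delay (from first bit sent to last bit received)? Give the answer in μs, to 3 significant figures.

4500 μs

L = 32000 bits.
Transmission delays (L/R per hop): 103.226, 147.465, 42.1053 μs; sum = 292.797 μs.
Propagation delays (d/s per hop): 0.5, 0.913043, 5.78261 μs; sum = 7.19565 μs.
Processing at 2 router(s): 2 × 2.1 ms = 4200 μs.
End-to-end = 4500 μs.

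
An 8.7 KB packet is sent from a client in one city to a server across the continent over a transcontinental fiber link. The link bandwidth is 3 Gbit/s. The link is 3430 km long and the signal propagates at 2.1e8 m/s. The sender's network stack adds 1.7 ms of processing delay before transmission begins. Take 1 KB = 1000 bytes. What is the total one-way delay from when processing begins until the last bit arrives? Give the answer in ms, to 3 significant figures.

18.1 ms

L = 69600 bits.
Transmission delay = L/R = 69600 / 3000000000 = 0.0232 ms.
Propagation delay = d/s = 3430000 m / 210000000 m/s = 16.3333 ms.
Plus processing delay 1.7 ms = 1.7 ms.
Total = 18.1 ms.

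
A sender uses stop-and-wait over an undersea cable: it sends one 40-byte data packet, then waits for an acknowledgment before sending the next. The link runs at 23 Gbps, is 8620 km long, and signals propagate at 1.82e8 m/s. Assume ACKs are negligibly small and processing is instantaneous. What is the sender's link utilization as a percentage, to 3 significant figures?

0.0000147 %

t_tx = L/R = 320/23000000000 = 1.3913e-08 s.
t_prop = 8620000/182000000 = 0.0473626 s; RTT = 0.0947253 s.
Cycle = t_tx + RTT = 0.0947253 s.
Utilization = t_tx / cycle = 1.3913e-08/0.0947253 = 0.0000147 %.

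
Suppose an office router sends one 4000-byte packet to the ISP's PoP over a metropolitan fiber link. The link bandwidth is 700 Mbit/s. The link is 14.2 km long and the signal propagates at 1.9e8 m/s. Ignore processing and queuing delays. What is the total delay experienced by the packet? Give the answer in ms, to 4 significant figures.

0.1205 ms

L = 4000 × 8 = 32000 bits.
Transmission delay = L/R = 32000 / 700000000 = 0.0457143 ms.
Propagation delay = d/s = 14200 m / 190000000 m/s = 0.0747368 ms.
Total = 0.1205 ms.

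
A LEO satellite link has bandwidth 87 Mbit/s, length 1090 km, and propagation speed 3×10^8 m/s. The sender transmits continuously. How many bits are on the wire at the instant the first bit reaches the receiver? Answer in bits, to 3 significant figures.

316000 bits

Propagation delay = 1090000 / 300000000 = 0.00363333 s.
BDP = R × t_prop = 87000000 × 0.00363333 = 316100 bits.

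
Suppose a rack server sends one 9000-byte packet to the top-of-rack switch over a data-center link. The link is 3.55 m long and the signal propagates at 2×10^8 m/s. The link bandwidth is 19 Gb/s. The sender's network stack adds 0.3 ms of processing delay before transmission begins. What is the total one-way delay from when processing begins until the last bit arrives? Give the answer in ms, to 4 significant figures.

0.3038 ms

L = 9000 × 8 = 72000 bits.
Transmission delay = L/R = 72000 / 19000000000 = 0.00378947 ms.
Propagation delay = d/s = 3.55 m / 200000000 m/s = 1.775e-05 ms.
Plus processing delay 0.3 ms = 0.3 ms.
Total = 0.3038 ms.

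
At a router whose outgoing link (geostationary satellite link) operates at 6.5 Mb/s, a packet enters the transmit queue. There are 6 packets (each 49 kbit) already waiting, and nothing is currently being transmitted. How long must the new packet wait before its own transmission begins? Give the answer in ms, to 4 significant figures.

45.23 ms

Each queued packet: L/R = 49000/6500000 = 7.53846 ms.
6 queued → 45.2308 ms.
Queuing delay = 45.23 ms.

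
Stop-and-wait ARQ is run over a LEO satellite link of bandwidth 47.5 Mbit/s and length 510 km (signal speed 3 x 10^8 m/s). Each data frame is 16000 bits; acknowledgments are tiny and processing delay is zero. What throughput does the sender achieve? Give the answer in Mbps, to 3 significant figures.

t_tx = L/R = 16000/47500000 = 0.000336842 s.
t_prop = 510000/300000000 = 0.0017 s; RTT = 0.0034 s.
Cycle = t_tx + RTT = 0.00373684 s.
Throughput = L / cycle = 16000 / 0.00373684 = 4.28 Mbps.

4.28 Mbps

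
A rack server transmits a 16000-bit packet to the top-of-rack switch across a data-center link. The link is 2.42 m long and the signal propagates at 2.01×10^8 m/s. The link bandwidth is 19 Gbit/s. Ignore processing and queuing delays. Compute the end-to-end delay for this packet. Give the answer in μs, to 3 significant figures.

Transmission delay = L/R = 16000 / 19000000000 = 0.842105 μs.
Propagation delay = d/s = 2.42 m / 2.01e+08 m/s = 0.0120398 μs.
Total = 0.854 μs.

0.854 μs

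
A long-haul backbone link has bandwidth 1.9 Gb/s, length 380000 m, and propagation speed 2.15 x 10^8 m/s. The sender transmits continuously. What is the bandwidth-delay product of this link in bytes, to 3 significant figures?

420000 bytes

Propagation delay = 380000 / 215000000 = 0.00176744 s.
BDP = R × t_prop = 1900000000 × 0.00176744 = 3358140 bits.
In bytes: 3358140/8 = 420000 bytes.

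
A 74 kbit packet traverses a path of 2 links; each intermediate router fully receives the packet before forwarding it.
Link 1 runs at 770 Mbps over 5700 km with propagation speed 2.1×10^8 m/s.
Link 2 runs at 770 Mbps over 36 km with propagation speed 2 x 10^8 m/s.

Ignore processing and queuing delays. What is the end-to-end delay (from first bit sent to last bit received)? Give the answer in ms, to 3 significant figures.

27.5 ms

L = 74000 bits.
Transmission delay per hop = L/R = 74000/770000000 = 0.0961039 ms; 2 hops → 0.192208 ms.
Propagation delays (d/s per hop): 27.1429, 0.18 ms; sum = 27.3229 ms.
End-to-end = 27.5 ms.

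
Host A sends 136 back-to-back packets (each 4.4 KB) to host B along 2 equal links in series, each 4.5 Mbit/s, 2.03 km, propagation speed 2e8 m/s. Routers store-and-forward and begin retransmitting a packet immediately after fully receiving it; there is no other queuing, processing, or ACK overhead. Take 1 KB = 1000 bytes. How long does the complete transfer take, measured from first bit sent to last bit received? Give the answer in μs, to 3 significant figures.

Per-hop transmission t_tx = L/R = 35200/4500000 = 7822.22 μs.
Per-hop propagation t_prop = 2030/200000000 = 10.15 μs.
Pipeline fill: first packet needs 2·t_tx to clear all hops; remaining 135 packets each add one t_tx.
Total = (2+136-1)·t_tx + 2·t_prop = 137·7822.22 + 2·10.15 = 1070000 μs.

1070000 μs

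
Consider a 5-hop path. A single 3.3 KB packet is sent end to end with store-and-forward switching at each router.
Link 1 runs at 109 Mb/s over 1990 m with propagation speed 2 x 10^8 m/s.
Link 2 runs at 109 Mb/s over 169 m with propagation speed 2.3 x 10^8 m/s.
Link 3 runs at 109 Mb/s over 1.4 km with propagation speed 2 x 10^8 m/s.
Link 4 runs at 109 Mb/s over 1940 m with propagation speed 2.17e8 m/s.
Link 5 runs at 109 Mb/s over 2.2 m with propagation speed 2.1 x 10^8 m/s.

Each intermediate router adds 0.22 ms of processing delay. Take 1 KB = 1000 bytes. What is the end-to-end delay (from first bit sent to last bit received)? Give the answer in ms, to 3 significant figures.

L = 26400 bits.
Transmission delay per hop = L/R = 26400/109000000 = 0.242202 ms; 5 hops → 1.21101 ms.
Propagation delays (d/s per hop): 0.00995, 0.000734783, 0.007, 0.00894009, 1.04762e-05 ms; sum = 0.0266354 ms.
Processing at 4 router(s): 4 × 0.22 ms = 0.88 ms.
End-to-end = 2.12 ms.

2.12 ms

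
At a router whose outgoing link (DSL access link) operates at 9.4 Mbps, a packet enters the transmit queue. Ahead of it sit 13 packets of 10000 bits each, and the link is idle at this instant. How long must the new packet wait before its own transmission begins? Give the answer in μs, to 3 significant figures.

Each queued packet: L/R = 10000/9400000 = 1063.83 μs.
13 queued → 13829.8 μs.
Queuing delay = 13800 μs.

13800 μs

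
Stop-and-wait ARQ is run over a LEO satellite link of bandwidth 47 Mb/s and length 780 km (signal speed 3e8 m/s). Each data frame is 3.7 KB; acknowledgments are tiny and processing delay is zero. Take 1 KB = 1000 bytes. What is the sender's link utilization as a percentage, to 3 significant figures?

t_tx = L/R = 29600/47000000 = 0.000629787 s.
t_prop = 780000/300000000 = 0.0026 s; RTT = 0.0052 s.
Cycle = t_tx + RTT = 0.00582979 s.
Utilization = t_tx / cycle = 0.000629787/0.00582979 = 10.8 %.

10.8 %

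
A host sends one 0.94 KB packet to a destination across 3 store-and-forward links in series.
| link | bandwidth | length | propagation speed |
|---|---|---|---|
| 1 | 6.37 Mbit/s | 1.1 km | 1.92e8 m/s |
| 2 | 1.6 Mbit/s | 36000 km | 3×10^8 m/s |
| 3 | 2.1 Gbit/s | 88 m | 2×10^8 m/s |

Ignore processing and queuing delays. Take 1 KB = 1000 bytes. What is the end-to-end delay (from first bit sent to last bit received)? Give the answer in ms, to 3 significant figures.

L = 7520 bits.
Transmission delays (L/R per hop): 1.18053, 4.7, 0.00358095 ms; sum = 5.88411 ms.
Propagation delays (d/s per hop): 0.00572917, 120, 0.00044 ms; sum = 120.006 ms.
End-to-end = 126 ms.

126 ms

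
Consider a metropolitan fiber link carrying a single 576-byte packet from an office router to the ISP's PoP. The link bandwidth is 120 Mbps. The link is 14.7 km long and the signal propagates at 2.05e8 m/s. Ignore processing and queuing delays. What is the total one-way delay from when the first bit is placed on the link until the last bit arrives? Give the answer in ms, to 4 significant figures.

L = 576 × 8 = 4608 bits.
Transmission delay = L/R = 4608 / 120000000 = 0.0384 ms.
Propagation delay = d/s = 14700 m / 2.05e+08 m/s = 0.0717073 ms.
Total = 0.1101 ms.

0.1101 ms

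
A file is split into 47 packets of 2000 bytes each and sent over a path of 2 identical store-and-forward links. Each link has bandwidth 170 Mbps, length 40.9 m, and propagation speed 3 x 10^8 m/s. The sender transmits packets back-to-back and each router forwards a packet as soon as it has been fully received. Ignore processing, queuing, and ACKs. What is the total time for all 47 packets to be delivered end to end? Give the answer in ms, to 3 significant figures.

Per-hop transmission t_tx = L/R = 16000/170000000 = 0.0941176 ms.
Per-hop propagation t_prop = 40.9/300000000 = 0.000136333 ms.
Pipeline fill: first packet needs 2·t_tx to clear all hops; remaining 46 packets each add one t_tx.
Total = (2+47-1)·t_tx + 2·t_prop = 48·0.0941176 + 2·0.000136333 = 4.52 ms.

4.52 ms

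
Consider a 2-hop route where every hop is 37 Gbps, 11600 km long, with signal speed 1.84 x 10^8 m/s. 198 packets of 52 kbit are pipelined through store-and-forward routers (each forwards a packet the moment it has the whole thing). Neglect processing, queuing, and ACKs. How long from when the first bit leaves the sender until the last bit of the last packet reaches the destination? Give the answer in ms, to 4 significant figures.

126.4 ms

Per-hop transmission t_tx = L/R = 52000/37000000000 = 0.00140541 ms.
Per-hop propagation t_prop = 11600000/184000000 = 63.0435 ms.
Pipeline fill: first packet needs 2·t_tx to clear all hops; remaining 197 packets each add one t_tx.
Total = (2+198-1)·t_tx + 2·t_prop = 199·0.00140541 + 2·63.0435 = 126.4 ms.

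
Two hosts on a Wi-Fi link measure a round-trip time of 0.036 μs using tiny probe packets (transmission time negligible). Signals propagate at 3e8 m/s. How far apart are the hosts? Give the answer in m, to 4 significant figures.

5.400 m

One-way propagation = RTT/2 = 0.018 μs.
d = s × t = 300000000 × 1.8e-08 = 5.400 m.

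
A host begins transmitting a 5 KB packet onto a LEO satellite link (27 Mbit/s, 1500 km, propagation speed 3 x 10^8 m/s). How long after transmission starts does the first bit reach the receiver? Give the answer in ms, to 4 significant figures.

First bit experiences only propagation delay: d/s = 1500000/300000000 = 5.000 ms.

5.000 ms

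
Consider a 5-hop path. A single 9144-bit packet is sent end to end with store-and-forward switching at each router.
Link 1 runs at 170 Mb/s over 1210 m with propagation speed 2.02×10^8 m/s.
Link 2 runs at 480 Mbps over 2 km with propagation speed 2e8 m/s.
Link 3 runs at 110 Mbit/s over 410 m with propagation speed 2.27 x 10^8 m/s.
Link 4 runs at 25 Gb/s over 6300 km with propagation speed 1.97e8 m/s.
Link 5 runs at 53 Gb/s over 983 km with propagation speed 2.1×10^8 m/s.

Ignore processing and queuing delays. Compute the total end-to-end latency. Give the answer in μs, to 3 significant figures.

36800 μs

Transmission delays (L/R per hop): 53.7882, 19.05, 83.1273, 0.36576, 0.172528 μs; sum = 156.504 μs.
Propagation delays (d/s per hop): 5.9901, 10, 1.80617, 31979.7, 4680.95 μs; sum = 36678.4 μs.
End-to-end = 36800 μs.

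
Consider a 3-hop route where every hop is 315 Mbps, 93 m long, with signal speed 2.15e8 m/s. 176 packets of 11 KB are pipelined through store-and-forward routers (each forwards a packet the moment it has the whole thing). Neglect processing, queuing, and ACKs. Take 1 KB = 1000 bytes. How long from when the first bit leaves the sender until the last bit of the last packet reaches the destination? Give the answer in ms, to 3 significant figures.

Per-hop transmission t_tx = L/R = 88000/315000000 = 0.279365 ms.
Per-hop propagation t_prop = 93/215000000 = 0.000432558 ms.
Pipeline fill: first packet needs 3·t_tx to clear all hops; remaining 175 packets each add one t_tx.
Total = (3+176-1)·t_tx + 3·t_prop = 178·0.279365 + 3·0.000432558 = 49.7 ms.

49.7 ms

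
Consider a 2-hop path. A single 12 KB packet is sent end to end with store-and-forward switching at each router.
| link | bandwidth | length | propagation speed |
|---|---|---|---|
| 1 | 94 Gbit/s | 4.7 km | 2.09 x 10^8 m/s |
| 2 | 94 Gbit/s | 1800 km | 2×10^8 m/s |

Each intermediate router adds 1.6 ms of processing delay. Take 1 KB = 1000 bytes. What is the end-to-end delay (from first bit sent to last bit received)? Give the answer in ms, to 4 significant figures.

L = 96000 bits.
Transmission delay per hop = L/R = 96000/94000000000 = 0.00102128 ms; 2 hops → 0.00204255 ms.
Propagation delays (d/s per hop): 0.022488, 9 ms; sum = 9.02249 ms.
Processing at 1 router(s): 1 × 1.6 ms = 1.6 ms.
End-to-end = 10.62 ms.

10.62 ms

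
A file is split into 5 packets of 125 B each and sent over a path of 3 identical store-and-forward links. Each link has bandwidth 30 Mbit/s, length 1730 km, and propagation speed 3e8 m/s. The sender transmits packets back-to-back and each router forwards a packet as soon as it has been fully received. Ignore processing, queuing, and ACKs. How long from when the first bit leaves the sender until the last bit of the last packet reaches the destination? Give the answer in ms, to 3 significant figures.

17.5 ms

Per-hop transmission t_tx = L/R = 1000/30000000 = 0.0333333 ms.
Per-hop propagation t_prop = 1730000/300000000 = 5.76667 ms.
Pipeline fill: first packet needs 3·t_tx to clear all hops; remaining 4 packets each add one t_tx.
Total = (3+5-1)·t_tx + 3·t_prop = 7·0.0333333 + 3·5.76667 = 17.5 ms.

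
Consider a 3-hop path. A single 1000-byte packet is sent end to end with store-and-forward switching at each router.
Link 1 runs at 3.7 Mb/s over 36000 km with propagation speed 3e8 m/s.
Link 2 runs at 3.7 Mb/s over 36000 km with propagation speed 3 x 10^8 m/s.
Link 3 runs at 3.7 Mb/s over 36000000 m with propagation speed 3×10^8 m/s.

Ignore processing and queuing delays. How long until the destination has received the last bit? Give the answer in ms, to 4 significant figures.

L = 1000 × 8 = 8000 bits.
Transmission delay per hop = L/R = 8000/3700000 = 2.16216 ms; 3 hops → 6.48649 ms.
Propagation delays (d/s per hop): 120, 120, 120 ms; sum = 360 ms.
End-to-end = 366.5 ms.

366.5 ms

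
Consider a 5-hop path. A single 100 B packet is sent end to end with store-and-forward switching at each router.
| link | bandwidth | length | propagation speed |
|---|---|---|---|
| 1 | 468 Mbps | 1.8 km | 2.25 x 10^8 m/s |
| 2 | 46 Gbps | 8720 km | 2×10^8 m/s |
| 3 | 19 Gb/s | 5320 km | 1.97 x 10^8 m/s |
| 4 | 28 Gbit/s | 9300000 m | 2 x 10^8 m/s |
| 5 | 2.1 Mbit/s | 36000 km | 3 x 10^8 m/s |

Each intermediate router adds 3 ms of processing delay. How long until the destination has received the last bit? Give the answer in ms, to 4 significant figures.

249.5 ms

L = 100 × 8 = 800 bits.
Transmission delays (L/R per hop): 0.0017094, 1.73913e-05, 4.21053e-05, 2.85714e-05, 0.380952 ms; sum = 0.38275 ms.
Propagation delays (d/s per hop): 0.008, 43.6, 27.0051, 46.5, 120 ms; sum = 237.113 ms.
Processing at 4 router(s): 4 × 3 ms = 12 ms.
End-to-end = 249.5 ms.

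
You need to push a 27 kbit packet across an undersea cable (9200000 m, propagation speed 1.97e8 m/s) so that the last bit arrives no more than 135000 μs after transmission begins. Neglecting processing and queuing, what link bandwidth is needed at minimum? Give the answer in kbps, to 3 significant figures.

306 kbps

Propagation delay = 9200000 / 197000000 = 46700.5 μs.
Transmission budget = 135000 − 46700.5 = 88299.5 μs.
R ≥ L / t_tx = 27000 bits / 0.0882995 s = 306 kbps.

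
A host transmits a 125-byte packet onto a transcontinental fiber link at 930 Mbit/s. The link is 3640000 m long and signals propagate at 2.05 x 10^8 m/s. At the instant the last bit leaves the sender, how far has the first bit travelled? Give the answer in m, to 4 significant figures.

t_tx = L/R = 1000/930000000 = 1.07527e-06 s.
Distance = s × t_tx = 2.05e+08 × 1.07527e-06 = 220.4 m.

220.4 m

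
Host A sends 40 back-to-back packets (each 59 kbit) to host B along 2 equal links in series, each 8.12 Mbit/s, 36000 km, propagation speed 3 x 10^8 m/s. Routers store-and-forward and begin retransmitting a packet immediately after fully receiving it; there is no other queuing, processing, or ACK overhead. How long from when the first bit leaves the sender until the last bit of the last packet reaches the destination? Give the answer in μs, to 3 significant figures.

538000 μs

Per-hop transmission t_tx = L/R = 59000/8.12e+06 = 7266.01 μs.
Per-hop propagation t_prop = 36000000/300000000 = 120000 μs.
Pipeline fill: first packet needs 2·t_tx to clear all hops; remaining 39 packets each add one t_tx.
Total = (2+40-1)·t_tx + 2·t_prop = 41·7266.01 + 2·120000 = 538000 μs.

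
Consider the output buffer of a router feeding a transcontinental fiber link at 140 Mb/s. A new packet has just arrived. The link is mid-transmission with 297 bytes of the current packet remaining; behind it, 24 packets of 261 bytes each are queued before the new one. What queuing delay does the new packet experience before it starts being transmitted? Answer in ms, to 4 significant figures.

Each queued packet: L/R = 2088/140000000 = 0.0149143 ms.
24 queued → 0.357943 ms.
Plus remaining 2376 bits of current packet: 0.0169714 ms.
Queuing delay = 0.3749 ms.

0.3749 ms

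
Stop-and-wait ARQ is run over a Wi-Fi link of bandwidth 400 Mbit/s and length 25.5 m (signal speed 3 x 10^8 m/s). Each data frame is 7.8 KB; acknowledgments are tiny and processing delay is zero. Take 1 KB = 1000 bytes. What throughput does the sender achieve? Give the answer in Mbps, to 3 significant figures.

t_tx = L/R = 62400/400000000 = 0.000156 s.
t_prop = 25.5/300000000 = 8.5e-08 s; RTT = 1.7e-07 s.
Cycle = t_tx + RTT = 0.00015617 s.
Throughput = L / cycle = 62400 / 0.00015617 = 400 Mbps.

400 Mbps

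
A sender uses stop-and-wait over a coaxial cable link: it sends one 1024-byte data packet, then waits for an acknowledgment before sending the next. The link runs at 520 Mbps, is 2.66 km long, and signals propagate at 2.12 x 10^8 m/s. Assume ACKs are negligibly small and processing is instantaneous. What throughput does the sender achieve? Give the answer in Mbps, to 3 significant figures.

t_tx = L/R = 8192/520000000 = 1.57538e-05 s.
t_prop = 2660/212000000 = 1.25472e-05 s; RTT = 2.50943e-05 s.
Cycle = t_tx + RTT = 4.08482e-05 s.
Throughput = L / cycle = 8192 / 4.08482e-05 = 201 Mbps.

201 Mbps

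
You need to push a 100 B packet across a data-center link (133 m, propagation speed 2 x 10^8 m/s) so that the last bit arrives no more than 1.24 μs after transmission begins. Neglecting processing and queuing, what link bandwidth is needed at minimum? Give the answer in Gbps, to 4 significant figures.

L = 800 bits.
Propagation delay = 133 / 200000000 = 0.665 μs.
Transmission budget = 1.24 − 0.665 = 0.575 μs.
R ≥ L / t_tx = 800 bits / 5.75e-07 s = 1.391 Gbps.

1.391 Gbps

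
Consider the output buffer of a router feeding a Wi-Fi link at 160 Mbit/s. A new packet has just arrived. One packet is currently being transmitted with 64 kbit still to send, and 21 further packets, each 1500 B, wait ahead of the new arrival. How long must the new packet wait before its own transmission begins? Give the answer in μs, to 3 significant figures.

1980 μs

Each queued packet: L/R = 12000/160000000 = 75 μs.
21 queued → 1575 μs.
Plus remaining 64000 bits of current packet: 400 μs.
Queuing delay = 1980 μs.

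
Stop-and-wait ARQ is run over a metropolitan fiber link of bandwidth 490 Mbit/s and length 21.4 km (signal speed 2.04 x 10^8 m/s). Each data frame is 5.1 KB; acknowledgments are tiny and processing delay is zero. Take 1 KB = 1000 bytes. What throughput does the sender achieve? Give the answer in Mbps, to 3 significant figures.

139 Mbps

t_tx = L/R = 40800/490000000 = 8.32653e-05 s.
t_prop = 21400/204000000 = 0.000104902 s; RTT = 0.000209804 s.
Cycle = t_tx + RTT = 0.000293069 s.
Throughput = L / cycle = 40800 / 0.000293069 = 139 Mbps.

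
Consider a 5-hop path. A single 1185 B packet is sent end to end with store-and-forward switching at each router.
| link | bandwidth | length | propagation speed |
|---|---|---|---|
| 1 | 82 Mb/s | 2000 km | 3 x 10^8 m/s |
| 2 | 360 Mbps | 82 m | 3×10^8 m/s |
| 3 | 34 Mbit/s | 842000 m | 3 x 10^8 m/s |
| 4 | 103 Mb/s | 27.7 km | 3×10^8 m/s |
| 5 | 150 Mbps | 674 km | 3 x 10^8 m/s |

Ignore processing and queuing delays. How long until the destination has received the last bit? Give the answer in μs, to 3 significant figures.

12400 μs

L = 1185 × 8 = 9480 bits.
Transmission delays (L/R per hop): 115.61, 26.3333, 278.824, 92.0388, 63.2 μs; sum = 576.005 μs.
Propagation delays (d/s per hop): 6666.67, 0.273333, 2806.67, 92.3333, 2246.67 μs; sum = 11812.6 μs.
End-to-end = 12400 μs.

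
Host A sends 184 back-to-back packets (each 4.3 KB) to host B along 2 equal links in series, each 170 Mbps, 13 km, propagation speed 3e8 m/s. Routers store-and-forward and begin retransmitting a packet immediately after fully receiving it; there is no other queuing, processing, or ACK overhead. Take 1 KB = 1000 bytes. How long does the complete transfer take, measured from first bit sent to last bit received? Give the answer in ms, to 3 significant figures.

Per-hop transmission t_tx = L/R = 34400/170000000 = 0.202353 ms.
Per-hop propagation t_prop = 13000/300000000 = 0.0433333 ms.
Pipeline fill: first packet needs 2·t_tx to clear all hops; remaining 183 packets each add one t_tx.
Total = (2+184-1)·t_tx + 2·t_prop = 185·0.202353 + 2·0.0433333 = 37.5 ms.

37.5 ms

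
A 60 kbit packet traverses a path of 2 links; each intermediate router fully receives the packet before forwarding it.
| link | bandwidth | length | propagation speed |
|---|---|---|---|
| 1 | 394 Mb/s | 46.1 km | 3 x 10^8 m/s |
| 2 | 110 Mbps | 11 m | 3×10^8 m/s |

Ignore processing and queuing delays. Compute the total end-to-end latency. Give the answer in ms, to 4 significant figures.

L = 60000 bits.
Transmission delays (L/R per hop): 0.152284, 0.545455 ms; sum = 0.697739 ms.
Propagation delays (d/s per hop): 0.153667, 3.66667e-05 ms; sum = 0.153703 ms.
End-to-end = 0.8514 ms.

0.8514 ms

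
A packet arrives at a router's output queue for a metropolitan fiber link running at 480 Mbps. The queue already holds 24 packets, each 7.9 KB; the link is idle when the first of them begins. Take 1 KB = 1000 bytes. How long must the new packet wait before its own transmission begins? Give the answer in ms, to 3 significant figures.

3.16 ms

Each queued packet: L/R = 63200/480000000 = 0.131667 ms.
24 queued → 3.16 ms.
Queuing delay = 3.16 ms.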